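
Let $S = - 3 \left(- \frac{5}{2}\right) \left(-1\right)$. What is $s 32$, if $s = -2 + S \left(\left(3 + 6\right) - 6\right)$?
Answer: $-784$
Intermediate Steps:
$S = - \frac{15}{2}$ ($S = - 3 \left(\left(-5\right) \frac{1}{2}\right) \left(-1\right) = \left(-3\right) \left(- \frac{5}{2}\right) \left(-1\right) = \frac{15}{2} \left(-1\right) = - \frac{15}{2} \approx -7.5$)
$s = - \frac{49}{2}$ ($s = -2 - \frac{15 \left(\left(3 + 6\right) - 6\right)}{2} = -2 - \frac{15 \left(9 - 6\right)}{2} = -2 - \frac{45}{2} = - \frac{49}{2} \approx -24.5$)
$s 32 = \left(- \frac{49}{2}\right) 32 = -784$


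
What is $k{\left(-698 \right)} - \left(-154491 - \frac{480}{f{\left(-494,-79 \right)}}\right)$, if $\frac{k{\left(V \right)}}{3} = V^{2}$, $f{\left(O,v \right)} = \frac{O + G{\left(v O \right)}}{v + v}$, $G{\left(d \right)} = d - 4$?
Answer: $\frac{972892821}{602} \approx 1.6161 \cdot 10^{6}$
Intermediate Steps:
$G{\left(d \right)} = -4 + d$ ($G{\left(d \right)} = d - 4 = -4 + d$)
$f{\left(O,v \right)} = \frac{-4 + O + O v}{2 v}$ ($f{\left(O,v \right)} = \frac{O + \left(-4 + v O\right)}{v + v} = \frac{O + \left(-4 + O v\right)}{2 v} = \left(-4 + O + O v\right) \frac{1}{2 v} = \frac{-4 + O + O v}{2 v}$)
$k{\left(V \right)} = 3 V^{2}$
$k{\left(-698 \right)} - \left(-154491 - \frac{480}{f{\left(-494,-79 \right)}}\right) = 3 \left(-698\right)^{2} - \left(-154491 - \frac{480}{\frac{1}{2} \frac{1}{-79} \left(-4 - 494 - -39026\right)}\right) = 3 \cdot 487204 - \left(-154491 - \frac{480}{\frac{1}{2} \left(- \frac{1}{79}\right) \left(-4 - 494 + 39026\right)}\right) = 1461612 - \left(-154491 - \frac{480}{\frac{1}{2} \left(- \frac{1}{79}\right) 38528}\right) = 1461612 - \left(-154491 - \frac{480}{- \frac{19264}{79}}\right) = 1461612 - \left(-154491 - 480 \left(- \frac{79}{19264}\right)\right) = 1461612 - \left(-154491 - - \frac{1185}{602}\right) = 1461612 - \left(-154491 + \frac{1185}{602}\right) = 1461612 - - \frac{93002397}{602} = 1461612 + \frac{93002397}{602} = \frac{972892821}{602}$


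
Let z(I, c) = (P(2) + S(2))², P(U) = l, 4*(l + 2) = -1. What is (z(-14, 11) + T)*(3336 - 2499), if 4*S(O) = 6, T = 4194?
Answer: 56173581/16 ≈ 3.5108e+6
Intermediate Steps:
l = -9/4 (l = -2 + (¼)*(-1) = -2 - ¼ = -9/4 ≈ -2.2500)
S(O) = 3/2 (S(O) = (¼)*6 = 3/2)
P(U) = -9/4
z(I, c) = 9/16 (z(I, c) = (-9/4 + 3/2)² = (-¾)² = 9/16)
(z(-14, 11) + T)*(3336 - 2499) = (9/16 + 4194)*(3336 - 2499) = (67113/16)*837 = 56173581/16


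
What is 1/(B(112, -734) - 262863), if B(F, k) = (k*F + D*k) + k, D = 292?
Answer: -1/560133 ≈ -1.7853e-6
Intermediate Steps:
B(F, k) = 293*k + F*k (B(F, k) = (k*F + 292*k) + k = (F*k + 292*k) + k = (292*k + F*k) + k = 293*k + F*k)
1/(B(112, -734) - 262863) = 1/(-734*(293 + 112) - 262863) = 1/(-734*405 - 262863) = 1/(-297270 - 262863) = 1/(-560133) = -1/560133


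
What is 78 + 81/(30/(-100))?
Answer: -192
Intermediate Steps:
78 + 81/(30/(-100)) = 78 + 81/(30*(-1/100)) = 78 + 81/(-3/10) = 78 - 10/3*81 = 78 - 270 = -192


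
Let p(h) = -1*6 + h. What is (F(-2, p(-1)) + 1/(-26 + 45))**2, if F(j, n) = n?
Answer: 17424/361 ≈ 48.266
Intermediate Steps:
p(h) = -6 + h
(F(-2, p(-1)) + 1/(-26 + 45))**2 = ((-6 - 1) + 1/(-26 + 45))**2 = (-7 + 1/19)**2 = (-132/19)**2 = 17424/361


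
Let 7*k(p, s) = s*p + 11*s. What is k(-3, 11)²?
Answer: 7744/49 ≈ 158.04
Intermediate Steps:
k(p, s) = 11*s/7 + p*s/7 (k(p, s) = (s*p + 11*s)/7 = (p*s + 11*s)/7 = (11*s + p*s)/7 = 11*s/7 + p*s/7)
k(-3, 11)² = ((⅐)*11*(11 - 3))² = ((⅐)*11*8)² = (88/7)² = 7744/49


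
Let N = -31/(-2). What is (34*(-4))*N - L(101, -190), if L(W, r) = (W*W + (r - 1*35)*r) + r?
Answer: -54869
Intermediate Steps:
L(W, r) = r + W² + r*(-35 + r) (L(W, r) = (W² + (r - 35)*r) + r = (W² + (-35 + r)*r) + r = (W² + r*(-35 + r)) + r = r + W² + r*(-35 + r))
N = 31/2 (N = -31*(-½) = 31/2 ≈ 15.500)
(34*(-4))*N - L(101, -190) = (34*(-4))*(31/2) - (101² + (-190)² - 34*(-190)) = -136*31/2 - (10201 + 36100 + 6460) = -2108 - 1*52761 = -2108 - 52761 = -54869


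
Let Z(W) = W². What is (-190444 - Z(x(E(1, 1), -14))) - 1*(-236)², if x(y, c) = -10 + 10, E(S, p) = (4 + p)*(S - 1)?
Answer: -246140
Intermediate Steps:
E(S, p) = (-1 + S)*(4 + p) (E(S, p) = (4 + p)*(-1 + S) = (-1 + S)*(4 + p))
x(y, c) = 0
(-190444 - Z(x(E(1, 1), -14))) - 1*(-236)² = (-190444 - 1*0²) - 1*(-236)² = (-190444 - 1*0) - 1*55696 = (-190444 + 0) - 55696 = -190444 - 55696 = -246140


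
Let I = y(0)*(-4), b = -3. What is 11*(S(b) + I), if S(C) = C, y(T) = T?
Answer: -33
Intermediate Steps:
I = 0 (I = 0*(-4) = 0)
11*(S(b) + I) = 11*(-3 + 0) = 11*(-3) = -33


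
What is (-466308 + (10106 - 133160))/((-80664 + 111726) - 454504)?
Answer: 294681/211721 ≈ 1.3918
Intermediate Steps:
(-466308 + (10106 - 133160))/((-80664 + 111726) - 454504) = (-466308 - 123054)/(31062 - 454504) = -589362/(-423442) = -589362*(-1/423442) = 294681/211721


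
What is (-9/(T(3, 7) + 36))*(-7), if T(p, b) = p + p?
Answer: 3/2 ≈ 1.5000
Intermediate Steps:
T(p, b) = 2*p
(-9/(T(3, 7) + 36))*(-7) = (-9/(2*3 + 36))*(-7) = (-9/(6 + 36))*(-7) = (-9/42)*(-7) = ((1/42)*(-9))*(-7) = -3/14*(-7) = 3/2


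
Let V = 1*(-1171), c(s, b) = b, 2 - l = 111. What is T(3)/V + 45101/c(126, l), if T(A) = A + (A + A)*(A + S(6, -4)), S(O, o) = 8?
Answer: -52820792/127639 ≈ -413.83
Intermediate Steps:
l = -109 (l = 2 - 1*111 = 2 - 111 = -109)
V = -1171
T(A) = A + 2*A*(8 + A) (T(A) = A + (A + A)*(A + 8) = A + (2*A)*(8 + A) = A + 2*A*(8 + A))
T(3)/V + 45101/c(126, l) = (3*(17 + 2*3))/(-1171) + 45101/(-109) = (3*(17 + 6))*(-1/1171) + 45101*(-1/109) = (3*23)*(-1/1171) - 45101/109 = 69*(-1/1171) - 45101/109 = -69/1171 - 45101/109 = -52820792/127639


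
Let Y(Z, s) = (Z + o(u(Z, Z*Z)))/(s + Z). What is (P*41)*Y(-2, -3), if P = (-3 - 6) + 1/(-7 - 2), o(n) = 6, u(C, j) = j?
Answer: 13448/45 ≈ 298.84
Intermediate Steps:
Y(Z, s) = (6 + Z)/(Z + s) (Y(Z, s) = (Z + 6)/(s + Z) = (6 + Z)/(Z + s))
P = -82/9 (P = -9 + 1/(-9) = -9 - 1/9 = -82/9 ≈ -9.1111)
(P*41)*Y(-2, -3) = (-82/9*41)*((6 - 2)/(-2 - 3)) = -3362*4/(9*(-5)) = -(-3362)*4/45 = -3362/9*(-4/5) = 13448/45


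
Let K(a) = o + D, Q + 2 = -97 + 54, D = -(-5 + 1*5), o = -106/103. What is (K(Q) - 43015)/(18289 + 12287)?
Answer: -4430651/3149328 ≈ -1.4069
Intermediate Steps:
o = -106/103 (o = -106*1/103 = -106/103 ≈ -1.0291)
D = 0 (D = -(-5 + 5) = -1*0 = 0)
Q = -45 (Q = -2 + (-97 + 54) = -2 - 43 = -45)
K(a) = -106/103 (K(a) = -106/103 + 0 = -106/103)
(K(Q) - 43015)/(18289 + 12287) = (-106/103 - 43015)/(18289 + 12287) = -4430651/103/30576 = -4430651/103*1/30576 = -4430651/3149328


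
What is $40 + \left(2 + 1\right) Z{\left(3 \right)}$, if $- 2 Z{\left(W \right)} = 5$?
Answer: $\frac{65}{2} \approx 32.5$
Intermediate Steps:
$Z{\left(W \right)} = - \frac{5}{2}$ ($Z{\left(W \right)} = \left(- \frac{1}{2}\right) 5 = - \frac{5}{2}$)
$40 + \left(2 + 1\right) Z{\left(3 \right)} = 40 + \left(2 + 1\right) \left(- \frac{5}{2}\right) = 40 + 3 \left(- \frac{5}{2}\right) = 40 - \frac{15}{2} = \frac{65}{2}$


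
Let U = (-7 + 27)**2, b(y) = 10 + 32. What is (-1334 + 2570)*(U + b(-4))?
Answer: 546312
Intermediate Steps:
b(y) = 42
U = 400 (U = 20**2 = 400)
(-1334 + 2570)*(U + b(-4)) = (-1334 + 2570)*(400 + 42) = 1236*442 = 546312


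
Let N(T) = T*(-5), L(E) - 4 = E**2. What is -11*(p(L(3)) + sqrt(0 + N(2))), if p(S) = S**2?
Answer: -1859 - 11*I*sqrt(10) ≈ -1859.0 - 34.785*I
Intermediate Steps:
L(E) = 4 + E**2
N(T) = -5*T
-11*(p(L(3)) + sqrt(0 + N(2))) = -11*((4 + 3**2)**2 + sqrt(0 - 5*2)) = -11*((4 + 9)**2 + sqrt(0 - 10)) = -11*(13**2 + sqrt(-10)) = -11*(169 + I*sqrt(10)) = -1859 - 11*I*sqrt(10)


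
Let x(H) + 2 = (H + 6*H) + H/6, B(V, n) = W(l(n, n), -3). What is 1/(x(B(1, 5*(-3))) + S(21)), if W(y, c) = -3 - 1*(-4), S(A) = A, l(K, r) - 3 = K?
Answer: 6/157 ≈ 0.038217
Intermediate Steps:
l(K, r) = 3 + K
W(y, c) = 1 (W(y, c) = -3 + 4 = 1)
B(V, n) = 1
x(H) = -2 + 43*H/6 (x(H) = -2 + ((H + 6*H) + H/6) = -2 + (7*H + H*(⅙)) = -2 + (7*H + H/6) = -2 + 43*H/6)
1/(x(B(1, 5*(-3))) + S(21)) = 1/((-2 + (43/6)*1) + 21) = 1/((-2 + 43/6) + 21) = 1/(31/6 + 21) = 1/(157/6) = 6/157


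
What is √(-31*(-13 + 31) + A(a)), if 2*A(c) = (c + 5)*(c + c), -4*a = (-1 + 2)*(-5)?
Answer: I*√8803/4 ≈ 23.456*I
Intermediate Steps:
a = 5/4 (a = -(-1 + 2)*(-5)/4 = -(-5)/4 = -¼*(-5) = 5/4 ≈ 1.2500)
A(c) = c*(5 + c) (A(c) = ((c + 5)*(c + c))/2 = ((5 + c)*(2*c))/2 = (2*c*(5 + c))/2 = c*(5 + c))
√(-31*(-13 + 31) + A(a)) = √(-31*(-13 + 31) + 5*(5 + 5/4)/4) = √(-31*18 + (5/4)*(25/4)) = √(-558 + 125/16) = √(-8803/16) = I*√8803/4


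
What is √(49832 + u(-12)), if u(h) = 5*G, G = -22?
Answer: √49722 ≈ 222.98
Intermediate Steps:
u(h) = -110 (u(h) = 5*(-22) = -110)
√(49832 + u(-12)) = √(49832 - 110) = √49722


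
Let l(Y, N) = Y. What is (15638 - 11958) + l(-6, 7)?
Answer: 3674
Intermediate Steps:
(15638 - 11958) + l(-6, 7) = (15638 - 11958) - 6 = 3680 - 6 = 3674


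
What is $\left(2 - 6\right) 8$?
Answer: $-32$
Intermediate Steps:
$\left(2 - 6\right) 8 = \left(-4\right) 8 = -32$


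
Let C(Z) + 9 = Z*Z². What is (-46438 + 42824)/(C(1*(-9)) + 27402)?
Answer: -1807/13332 ≈ -0.13554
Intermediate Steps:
C(Z) = -9 + Z³ (C(Z) = -9 + Z*Z² = -9 + Z³)
(-46438 + 42824)/(C(1*(-9)) + 27402) = (-46438 + 42824)/((-9 + (1*(-9))³) + 27402) = -3614/((-9 + (-9)³) + 27402) = -3614/((-9 - 729) + 27402) = -3614/(-738 + 27402) = -3614/26664 = -3614*1/26664 = -1807/13332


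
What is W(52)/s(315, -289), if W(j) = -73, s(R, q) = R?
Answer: -73/315 ≈ -0.23175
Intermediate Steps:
W(52)/s(315, -289) = -73/315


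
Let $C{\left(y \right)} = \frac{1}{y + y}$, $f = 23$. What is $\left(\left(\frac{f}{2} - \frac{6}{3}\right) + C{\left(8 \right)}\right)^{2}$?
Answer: $\frac{23409}{256} \approx 91.441$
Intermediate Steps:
$C{\left(y \right)} = \frac{1}{2 y}$
$\left(\left(\frac{f}{2} - \frac{6}{3}\right) + C{\left(8 \right)}\right)^{2} = \left(\left(\frac{23}{2} - \frac{6}{3}\right) + \frac{1}{2 \cdot 8}\right)^{2} = \left(\left(23 \cdot \frac{1}{2} - 2\right) + \frac{1}{2} \cdot \frac{1}{8}\right)^{2} = \left(\left(\frac{23}{2} - 2\right) + \frac{1}{16}\right)^{2} = \left(\frac{19}{2} + \frac{1}{16}\right)^{2} = \left(\frac{153}{16}\right)^{2} = \frac{23409}{256}$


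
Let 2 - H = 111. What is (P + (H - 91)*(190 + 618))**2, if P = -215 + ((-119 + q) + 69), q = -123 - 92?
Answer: 26269926400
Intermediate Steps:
H = -109 (H = 2 - 1*111 = 2 - 111 = -109)
q = -215
P = -480 (P = -215 + ((-119 - 215) + 69) = -215 + (-334 + 69) = -215 - 265 = -480)
(P + (H - 91)*(190 + 618))**2 = (-480 + (-109 - 91)*(190 + 618))**2 = (-480 - 200*808)**2 = (-480 - 161600)**2 = (-162080)**2 = 26269926400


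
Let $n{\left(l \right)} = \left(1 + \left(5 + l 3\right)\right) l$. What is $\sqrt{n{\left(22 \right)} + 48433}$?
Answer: $\sqrt{50017} \approx 223.64$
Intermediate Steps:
$n{\left(l \right)} = l \left(6 + 3 l\right)$ ($n{\left(l \right)} = \left(1 + \left(5 + 3 l\right)\right) l = \left(6 + 3 l\right) l = l \left(6 + 3 l\right)$)
$\sqrt{n{\left(22 \right)} + 48433} = \sqrt{3 \cdot 22 \left(2 + 22\right) + 48433} = \sqrt{3 \cdot 22 \cdot 24 + 48433} = \sqrt{1584 + 48433} = \sqrt{50017}$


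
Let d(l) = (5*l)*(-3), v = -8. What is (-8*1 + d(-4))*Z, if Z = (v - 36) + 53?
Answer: 468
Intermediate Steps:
d(l) = -15*l
Z = 9 (Z = (-8 - 36) + 53 = -44 + 53 = 9)
(-8*1 + d(-4))*Z = (-8*1 - 15*(-4))*9 = (-8 + 60)*9 = 52*9 = 468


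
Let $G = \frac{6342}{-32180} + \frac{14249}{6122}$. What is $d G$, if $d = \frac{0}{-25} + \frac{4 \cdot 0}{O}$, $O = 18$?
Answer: $0$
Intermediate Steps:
$G = \frac{52463387}{24625745}$ ($G = 6342 \left(- \frac{1}{32180}\right) + 14249 \cdot \frac{1}{6122} = - \frac{3171}{16090} + \frac{14249}{6122} = \frac{52463387}{24625745} \approx 2.1304$)
$d = 0$ ($d = \frac{0}{-25} + \frac{4 \cdot 0}{18} = 0 \left(- \frac{1}{25}\right) + 0 \cdot \frac{1}{18} = 0 + 0 = 0$)
$d G = 0 \cdot \frac{52463387}{24625745} = 0$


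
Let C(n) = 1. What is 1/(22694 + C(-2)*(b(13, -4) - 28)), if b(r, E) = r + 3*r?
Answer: 1/22718 ≈ 4.4018e-5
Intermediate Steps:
b(r, E) = 4*r
1/(22694 + C(-2)*(b(13, -4) - 28)) = 1/(22694 + 1*(4*13 - 28)) = 1/(22694 + 1*(52 - 28)) = 1/(22694 + 1*24) = 1/(22694 + 24) = 1/22718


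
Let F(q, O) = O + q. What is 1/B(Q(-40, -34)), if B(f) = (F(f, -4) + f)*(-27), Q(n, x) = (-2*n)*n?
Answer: 1/172908 ≈ 5.7834e-6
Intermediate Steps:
Q(n, x) = -2*n²
B(f) = 108 - 54*f (B(f) = ((-4 + f) + f)*(-27) = (-4 + 2*f)*(-27) = 108 - 54*f)
1/B(Q(-40, -34)) = 1/(108 - (-108)*(-40)²) = 1/(108 - (-108)*1600) = 1/(108 - 54*(-3200)) = 1/(108 + 172800) = 1/172908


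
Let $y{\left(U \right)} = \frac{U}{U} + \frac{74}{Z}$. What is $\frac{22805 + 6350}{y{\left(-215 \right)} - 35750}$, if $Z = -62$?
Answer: $- \frac{903805}{1108256} \approx -0.81552$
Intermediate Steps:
$y{\left(U \right)} = - \frac{6}{31}$ ($y{\left(U \right)} = \frac{U}{U} + \frac{74}{-62} = 1 + 74 \left(- \frac{1}{62}\right) = 1 - \frac{37}{31} = - \frac{6}{31}$)
$\frac{22805 + 6350}{y{\left(-215 \right)} - 35750} = \frac{22805 + 6350}{- \frac{6}{31} - 35750} = \frac{29155}{- \frac{1108256}{31}} = 29155 \left(- \frac{31}{1108256}\right) = - \frac{903805}{1108256}$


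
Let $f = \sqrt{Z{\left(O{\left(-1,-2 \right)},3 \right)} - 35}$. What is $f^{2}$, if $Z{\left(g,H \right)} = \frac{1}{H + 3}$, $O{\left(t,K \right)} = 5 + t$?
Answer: $- \frac{209}{6} \approx -34.833$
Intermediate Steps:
$Z{\left(g,H \right)} = \frac{1}{3 + H}$
$f = \frac{i \sqrt{1254}}{6}$ ($f = \sqrt{\frac{1}{3 + 3} - 35} = \sqrt{\frac{1}{6} - 35} = \sqrt{- \frac{209}{6}} = \frac{i \sqrt{1254}}{6} \approx 5.902 i$)
$f^{2} = \left(\frac{i \sqrt{1254}}{6}\right)^{2} = - \frac{209}{6}$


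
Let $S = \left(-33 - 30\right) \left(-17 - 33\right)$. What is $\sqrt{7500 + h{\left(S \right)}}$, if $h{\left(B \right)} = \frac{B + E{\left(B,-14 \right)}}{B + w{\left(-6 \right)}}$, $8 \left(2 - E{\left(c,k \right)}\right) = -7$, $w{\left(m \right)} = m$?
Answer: $\frac{\sqrt{74145432639}}{3144} \approx 86.608$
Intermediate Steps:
$S = 3150$ ($S = \left(-63\right) \left(-50\right) = 3150$)
$E{\left(c,k \right)} = \frac{23}{8}$ ($E{\left(c,k \right)} = 2 - - \frac{7}{8} = 2 + \frac{7}{8} = \frac{23}{8}$)
$h{\left(B \right)} = \frac{\frac{23}{8} + B}{-6 + B}$ ($h{\left(B \right)} = \frac{B + \frac{23}{8}}{B - 6} = \frac{\frac{23}{8} + B}{-6 + B}$)
$\sqrt{7500 + h{\left(S \right)}} = \sqrt{7500 + \frac{\frac{23}{8} + 3150}{-6 + 3150}} = \sqrt{7500 + \frac{1}{3144} \cdot \frac{25223}{8}} = \sqrt{7500 + \frac{25223}{25152}} = \sqrt{\frac{188665223}{25152}} = \frac{\sqrt{74145432639}}{3144}$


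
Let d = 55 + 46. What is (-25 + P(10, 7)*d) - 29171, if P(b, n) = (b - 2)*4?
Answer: -25964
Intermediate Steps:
P(b, n) = -8 + 4*b (P(b, n) = (-2 + b)*4 = -8 + 4*b)
d = 101
(-25 + P(10, 7)*d) - 29171 = (-25 + (-8 + 4*10)*101) - 29171 = (-25 + (-8 + 40)*101) - 29171 = (-25 + 32*101) - 29171 = (-25 + 3232) - 29171 = 3207 - 29171 = -25964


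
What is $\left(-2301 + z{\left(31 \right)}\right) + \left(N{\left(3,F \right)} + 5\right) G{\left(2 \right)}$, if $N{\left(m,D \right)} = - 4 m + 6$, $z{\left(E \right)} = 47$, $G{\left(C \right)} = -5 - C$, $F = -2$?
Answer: $-2247$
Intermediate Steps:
$N{\left(m,D \right)} = 6 - 4 m$
$\left(-2301 + z{\left(31 \right)}\right) + \left(N{\left(3,F \right)} + 5\right) G{\left(2 \right)} = \left(-2301 + 47\right) + \left(\left(6 - 12\right) + 5\right) \left(-5 - 2\right) = -2254 + \left(\left(6 - 12\right) + 5\right) \left(-5 - 2\right) = -2254 + \left(-6 + 5\right) \left(-7\right) = -2254 - -7 = -2254 + 7 = -2247$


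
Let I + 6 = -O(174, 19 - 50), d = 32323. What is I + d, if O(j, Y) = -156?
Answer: 32473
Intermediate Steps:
I = 150 (I = -6 - 1*(-156) = -6 + 156 = 150)
I + d = 150 + 32323 = 32473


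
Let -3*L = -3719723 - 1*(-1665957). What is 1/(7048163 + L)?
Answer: 3/23198255 ≈ 1.2932e-7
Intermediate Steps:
L = 2053766/3 (L = -(-3719723 - 1*(-1665957))/3 = -(-3719723 + 1665957)/3 = -⅓*(-2053766) = 2053766/3 ≈ 6.8459e+5)
1/(7048163 + L) = 1/(7048163 + 2053766/3) = 1/(23198255/3) = 3/23198255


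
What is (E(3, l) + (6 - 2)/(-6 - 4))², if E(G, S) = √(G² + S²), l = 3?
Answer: 454/25 - 12*√2/5 ≈ 14.766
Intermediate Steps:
(E(3, l) + (6 - 2)/(-6 - 4))² = (√(3² + 3²) + (6 - 2)/(-6 - 4))² = (√(9 + 9) + 4/(-10))² = (√18 + 4*(-⅒))² = (3*√2 - ⅖)² = (-⅖ + 3*√2)²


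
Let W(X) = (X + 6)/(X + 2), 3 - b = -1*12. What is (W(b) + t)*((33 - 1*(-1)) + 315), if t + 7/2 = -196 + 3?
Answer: -2317011/34 ≈ -68147.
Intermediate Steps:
t = -393/2 (t = -7/2 + (-196 + 3) = -7/2 - 193 = -393/2 ≈ -196.50)
b = 15 (b = 3 - (-1)*12 = 3 - 1*(-12) = 3 + 12 = 15)
W(X) = (6 + X)/(2 + X)
(W(b) + t)*((33 - 1*(-1)) + 315) = ((6 + 15)/(2 + 15) - 393/2)*((33 - 1*(-1)) + 315) = (21/17 - 393/2)*((33 + 1) + 315) = ((1/17)*21 - 393/2)*(34 + 315) = (21/17 - 393/2)*349 = -6639/34*349 = -2317011/34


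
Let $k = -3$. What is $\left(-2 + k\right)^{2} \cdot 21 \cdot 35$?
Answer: $18375$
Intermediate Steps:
$\left(-2 + k\right)^{2} \cdot 21 \cdot 35 = \left(-2 - 3\right)^{2} \cdot 21 \cdot 35 = \left(-5\right)^{2} \cdot 21 \cdot 35 = 25 \cdot 21 \cdot 35 = 525 \cdot 35 = 18375$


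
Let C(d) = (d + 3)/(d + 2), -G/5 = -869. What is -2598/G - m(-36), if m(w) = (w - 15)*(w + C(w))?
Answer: -15529881/8690 ≈ -1787.1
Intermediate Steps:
G = 4345 (G = -5*(-869) = 4345)
C(d) = (3 + d)/(2 + d)
m(w) = (-15 + w)*(w + (3 + w)/(2 + w)) (m(w) = (w - 15)*(w + (3 + w)/(2 + w)) = (-15 + w)*(w + (3 + w)/(2 + w)))
-2598/G - m(-36) = -2598/4345 - (-45 + (-36)**3 - 42*(-36) - 12*(-36)**2)/(2 - 36) = -2598*1/4345 - (-45 - 46656 + 1512 - 12*1296)/(-34) = -2598/4345 - (-1)*(-45 - 46656 + 1512 - 15552)/34 = -2598/4345 - (-1)*(-60741)/34 = -2598/4345 - 1*3573/2 = -2598/4345 - 3573/2 = -15529881/8690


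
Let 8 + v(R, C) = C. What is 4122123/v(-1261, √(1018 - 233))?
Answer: 32976984/721 + 4122123*√785/721 ≈ 2.0592e+5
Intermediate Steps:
v(R, C) = -8 + C
4122123/v(-1261, √(1018 - 233)) = 4122123/(-8 + √(1018 - 233)) = 4122123/(-8 + √785)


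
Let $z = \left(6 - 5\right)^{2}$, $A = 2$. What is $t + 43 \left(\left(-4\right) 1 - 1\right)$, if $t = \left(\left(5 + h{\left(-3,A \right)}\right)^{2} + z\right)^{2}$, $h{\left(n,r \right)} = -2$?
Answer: $-115$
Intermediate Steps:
$z = 1$ ($z = 1^{2} = 1$)
$t = 100$ ($t = \left(\left(5 - 2\right)^{2} + 1\right)^{2} = \left(3^{2} + 1\right)^{2} = \left(9 + 1\right)^{2} = 10^{2} = 100$)
$t + 43 \left(\left(-4\right) 1 - 1\right) = 100 + 43 \left(\left(-4\right) 1 - 1\right) = 100 + 43 \left(-4 - 1\right) = 100 + 43 \left(-5\right) = 100 - 215 = -115$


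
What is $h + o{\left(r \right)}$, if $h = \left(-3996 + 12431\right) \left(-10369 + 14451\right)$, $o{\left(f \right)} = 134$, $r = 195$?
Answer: $34431804$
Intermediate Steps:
$h = 34431670$ ($h = 8435 \cdot 4082 = 34431670$)
$h + o{\left(r \right)} = 34431670 + 134 = 34431804$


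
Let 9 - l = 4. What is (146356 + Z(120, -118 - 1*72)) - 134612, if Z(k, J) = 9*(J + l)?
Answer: 10079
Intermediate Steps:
l = 5 (l = 9 - 1*4 = 9 - 4 = 5)
Z(k, J) = 45 + 9*J (Z(k, J) = 9*(J + 5) = 9*(5 + J) = 45 + 9*J)
(146356 + Z(120, -118 - 1*72)) - 134612 = (146356 + (45 + 9*(-118 - 1*72))) - 134612 = (146356 + (45 + 9*(-118 - 72))) - 134612 = (146356 + (45 + 9*(-190))) - 134612 = (146356 + (45 - 1710)) - 134612 = (146356 - 1665) - 134612 = 144691 - 134612 = 10079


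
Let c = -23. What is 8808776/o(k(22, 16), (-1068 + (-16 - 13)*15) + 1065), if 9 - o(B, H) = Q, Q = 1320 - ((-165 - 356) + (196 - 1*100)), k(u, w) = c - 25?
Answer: -1101097/217 ≈ -5074.2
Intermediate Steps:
k(u, w) = -48 (k(u, w) = -23 - 25 = -48)
Q = 1745 (Q = 1320 - (-521 + (196 - 100)) = 1320 - (-521 + 96) = 1320 - 1*(-425) = 1320 + 425 = 1745)
o(B, H) = -1736 (o(B, H) = 9 - 1*1745 = 9 - 1745 = -1736)
8808776/o(k(22, 16), (-1068 + (-16 - 13)*15) + 1065) = 8808776/(-1736) = 8808776*(-1/1736) = -1101097/217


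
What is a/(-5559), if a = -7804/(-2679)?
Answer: -7804/14892561 ≈ -0.00052402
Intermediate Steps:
a = 7804/2679 (a = -7804*(-1/2679) = 7804/2679 ≈ 2.9130)
a/(-5559) = (7804/2679)/(-5559) = (7804/2679)*(-1/5559) = -7804/14892561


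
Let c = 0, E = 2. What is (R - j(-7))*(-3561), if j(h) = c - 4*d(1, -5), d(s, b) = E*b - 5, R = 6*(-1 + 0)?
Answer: 235026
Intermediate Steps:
R = -6 (R = 6*(-1) = -6)
d(s, b) = -5 + 2*b (d(s, b) = 2*b - 5 = -5 + 2*b)
j(h) = 60 (j(h) = 0 - 4*(-5 + 2*(-5)) = 0 - 4*(-5 - 10) = 0 - 4*(-15) = 0 + 60 = 60)
(R - j(-7))*(-3561) = (-6 - 1*60)*(-3561) = (-6 - 60)*(-3561) = -66*(-3561) = 235026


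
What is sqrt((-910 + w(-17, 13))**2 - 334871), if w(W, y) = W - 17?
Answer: sqrt(556265) ≈ 745.83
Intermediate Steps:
w(W, y) = -17 + W
sqrt((-910 + w(-17, 13))**2 - 334871) = sqrt((-910 + (-17 - 17))**2 - 334871) = sqrt((-910 - 34)**2 - 334871) = sqrt((-944)**2 - 334871) = sqrt(891136 - 334871) = sqrt(556265)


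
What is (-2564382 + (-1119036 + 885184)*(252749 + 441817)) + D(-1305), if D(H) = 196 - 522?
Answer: -162428212940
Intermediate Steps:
D(H) = -326
(-2564382 + (-1119036 + 885184)*(252749 + 441817)) + D(-1305) = (-2564382 + (-1119036 + 885184)*(252749 + 441817)) - 326 = (-2564382 - 233852*694566) - 326 = (-2564382 - 162425648232) - 326 = -162428212614 - 326 = -162428212940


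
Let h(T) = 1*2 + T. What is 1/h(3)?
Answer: 1/5 ≈ 0.20000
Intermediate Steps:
h(T) = 2 + T
1/h(3) = 1/(2 + 3) = 1/5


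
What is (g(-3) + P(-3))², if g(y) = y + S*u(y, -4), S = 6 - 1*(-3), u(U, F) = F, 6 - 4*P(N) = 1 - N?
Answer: 5929/4 ≈ 1482.3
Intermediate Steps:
P(N) = 5/4 + N/4 (P(N) = 3/2 - (1 - N)/4 = 3/2 + (-¼ + N/4) = 5/4 + N/4)
S = 9 (S = 6 + 3 = 9)
g(y) = -36 + y (g(y) = y + 9*(-4) = y - 36 = -36 + y)
(g(-3) + P(-3))² = ((-36 - 3) + (5/4 + (¼)*(-3)))² = (-39 + (5/4 - ¾))² = (-39 + ½)² = (-77/2)² = 5929/4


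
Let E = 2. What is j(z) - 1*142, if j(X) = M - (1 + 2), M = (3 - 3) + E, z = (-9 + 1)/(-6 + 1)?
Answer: -143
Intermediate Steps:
z = 8/5 (z = -8/(-5) = -8*(-⅕) = 8/5 ≈ 1.6000)
M = 2 (M = (3 - 3) + 2 = 0 + 2 = 2)
j(X) = -1 (j(X) = 2 - (1 + 2) = 2 - 1*3 = 2 - 3 = -1)
j(z) - 1*142 = -1 - 1*142 = -1 - 142 = -143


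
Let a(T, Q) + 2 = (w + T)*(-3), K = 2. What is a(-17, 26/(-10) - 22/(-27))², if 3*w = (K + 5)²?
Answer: 0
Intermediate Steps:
w = 49/3 (w = (2 + 5)²/3 = (⅓)*7² = (⅓)*49 = 49/3 ≈ 16.333)
a(T, Q) = -51 - 3*T (a(T, Q) = -2 + (49/3 + T)*(-3) = -2 + (-49 - 3*T) = -51 - 3*T)
a(-17, 26/(-10) - 22/(-27))² = (-51 - 3*(-17))² = (-51 + 51)² = 0² = 0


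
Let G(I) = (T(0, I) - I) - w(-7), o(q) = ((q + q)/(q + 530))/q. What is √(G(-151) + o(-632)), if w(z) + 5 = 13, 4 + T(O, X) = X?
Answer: I*√31263/51 ≈ 3.4669*I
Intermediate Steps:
T(O, X) = -4 + X
w(z) = 8 (w(z) = -5 + 13 = 8)
o(q) = 2/(530 + q) (o(q) = ((2*q)/(530 + q))/q = (2*q/(530 + q))/q = 2/(530 + q))
G(I) = -12 (G(I) = ((-4 + I) - I) - 1*8 = -4 - 8 = -12)
√(G(-151) + o(-632)) = √(-12 + 2/(530 - 632)) = √(-12 + 2/(-102)) = √(-12 + 2*(-1/102)) = √(-12 - 1/51) = √(-613/51) = I*√31263/51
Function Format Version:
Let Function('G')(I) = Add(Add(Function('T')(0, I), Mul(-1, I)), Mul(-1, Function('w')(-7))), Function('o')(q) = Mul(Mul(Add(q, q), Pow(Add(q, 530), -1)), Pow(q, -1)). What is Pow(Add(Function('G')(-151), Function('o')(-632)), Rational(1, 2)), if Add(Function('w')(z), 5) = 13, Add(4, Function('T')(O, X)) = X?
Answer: Mul(Rational(1, 51), I, Pow(31263, Rational(1, 2))) ≈ Mul(3.4669, I)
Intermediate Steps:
Function('T')(O, X) = Add(-4, X)
Function('w')(z) = 8 (Function('w')(z) = Add(-5, 13) = 8)
Function('o')(q) = Mul(2, Pow(Add(530, q), -1)) (Function('o')(q) = Mul(Mul(Mul(2, q), Pow(Add(530, q), -1)), Pow(q, -1)) = Mul(Mul(2, q, Pow(Add(530, q), -1)), Pow(q, -1)) = Mul(2, Pow(Add(530, q), -1)))
Function('G')(I) = -12 (Function('G')(I) = Add(Add(Add(-4, I), Mul(-1, I)), Mul(-1, 8)) = Add(-4, -8) = -12)
Pow(Add(Function('G')(-151), Function('o')(-632)), Rational(1, 2)) = Pow(Add(-12, Mul(2, Pow(Add(530, -632), -1))), Rational(1, 2)) = Pow(Add(-12, Mul(2, Pow(-102, -1))), Rational(1, 2)) = Pow(Add(-12, Mul(2, Rational(-1, 102))), Rational(1, 2)) = Pow(Add(-12, Rational(-1, 51)), Rational(1, 2)) = Pow(Rational(-613, 51), Rational(1, 2)) = Mul(Rational(1, 51), I, Pow(31263, Rational(1, 2)))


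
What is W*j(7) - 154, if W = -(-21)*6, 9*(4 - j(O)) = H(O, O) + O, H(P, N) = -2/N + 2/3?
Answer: 740/3 ≈ 246.67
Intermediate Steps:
H(P, N) = 2/3 - 2/N (H(P, N) = -2/N + 2*(1/3) = -2/N + 2/3 = 2/3 - 2/N)
j(O) = 106/27 - O/9 + 2/(9*O) (j(O) = 4 - ((2/3 - 2/O) + O)/9 = 4 - (2/3 + O - 2/O)/9 = 4 + (-2/27 - O/9 + 2/(9*O)) = 106/27 - O/9 + 2/(9*O))
W = 126 (W = -21*(-6) = 126)
W*j(7) - 154 = 126*(106/27 - 1/9*7 + (2/9)/7) - 154 = 126*(106/27 - 7/9 + (2/9)*(1/7)) - 154 = 126*(106/27 - 7/9 + 2/63) - 154 = 126*(601/189) - 154 = 1202/3 - 154 = 740/3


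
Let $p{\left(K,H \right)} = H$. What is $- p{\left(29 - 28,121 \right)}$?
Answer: $-121$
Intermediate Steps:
$- p{\left(29 - 28,121 \right)} = \left(-1\right) 121 = -121$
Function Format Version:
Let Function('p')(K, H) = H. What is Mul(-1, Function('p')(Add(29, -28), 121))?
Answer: -121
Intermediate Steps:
Mul(-1, Function('p')(Add(29, -28), 121)) = Mul(-1, 121) = -121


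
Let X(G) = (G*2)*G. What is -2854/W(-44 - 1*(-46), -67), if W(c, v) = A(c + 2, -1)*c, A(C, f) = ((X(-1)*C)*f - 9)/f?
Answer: -1427/17 ≈ -83.941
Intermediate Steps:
X(G) = 2*G² (X(G) = (2*G)*G = 2*G²)
A(C, f) = (-9 + 2*C*f)/f (A(C, f) = (((2*(-1)²)*C)*f - 9)/f = (((2*1)*C)*f - 9)/f = ((2*C)*f - 9)/f = (2*C*f - 9)/f = (-9 + 2*C*f)/f)
W(c, v) = c*(13 + 2*c) (W(c, v) = (-9/(-1) + 2*(c + 2))*c = (-9*(-1) + 2*(2 + c))*c = (9 + (4 + 2*c))*c = (13 + 2*c)*c = c*(13 + 2*c))
-2854/W(-44 - 1*(-46), -67) = -2854*1/((-44 - 1*(-46))*(13 + 2*(-44 - 1*(-46)))) = -2854*1/((-44 + 46)*(13 + 2*(-44 + 46))) = -2854*1/(2*(13 + 2*2)) = -2854*1/(2*(13 + 4)) = -2854/(2*17) = -2854/34 = -2854*1/34 = -1427/17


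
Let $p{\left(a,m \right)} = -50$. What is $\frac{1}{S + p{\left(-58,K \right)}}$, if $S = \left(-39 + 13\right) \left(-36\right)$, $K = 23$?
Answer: $\frac{1}{886} \approx 0.0011287$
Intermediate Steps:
$S = 936$ ($S = \left(-26\right) \left(-36\right) = 936$)
$\frac{1}{S + p{\left(-58,K \right)}} = \frac{1}{936 - 50} = \frac{1}{886}$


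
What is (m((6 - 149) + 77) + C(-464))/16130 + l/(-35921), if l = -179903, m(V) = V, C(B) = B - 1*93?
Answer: 2879456607/579405730 ≈ 4.9697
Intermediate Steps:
C(B) = -93 + B (C(B) = B - 93 = -93 + B)
(m((6 - 149) + 77) + C(-464))/16130 + l/(-35921) = (((6 - 149) + 77) + (-93 - 464))/16130 - 179903/(-35921) = ((-143 + 77) - 557)*(1/16130) - 179903*(-1/35921) = (-66 - 557)*(1/16130) + 179903/35921 = -623*1/16130 + 179903/35921 = -623/16130 + 179903/35921 = 2879456607/579405730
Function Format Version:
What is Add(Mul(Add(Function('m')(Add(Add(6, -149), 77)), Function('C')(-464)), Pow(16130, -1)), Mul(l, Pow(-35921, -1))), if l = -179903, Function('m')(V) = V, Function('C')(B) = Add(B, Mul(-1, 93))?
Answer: Rational(2879456607, 579405730) ≈ 4.9697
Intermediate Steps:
Function('C')(B) = Add(-93, B) (Function('C')(B) = Add(B, -93) = Add(-93, B))
Add(Mul(Add(Function('m')(Add(Add(6, -149), 77)), Function('C')(-464)), Pow(16130, -1)), Mul(l, Pow(-35921, -1))) = Add(Mul(Add(Add(Add(6, -149), 77), Add(-93, -464)), Pow(16130, -1)), Mul(-179903, Pow(-35921, -1))) = Add(Mul(Add(Add(-143, 77), -557), Rational(1, 16130)), Mul(-179903, Rational(-1, 35921))) = Add(Mul(Add(-66, -557), Rational(1, 16130)), Rational(179903, 35921)) = Add(Mul(-623, Rational(1, 16130)), Rational(179903, 35921)) = Add(Rational(-623, 16130), Rational(179903, 35921)) = Rational(2879456607, 579405730)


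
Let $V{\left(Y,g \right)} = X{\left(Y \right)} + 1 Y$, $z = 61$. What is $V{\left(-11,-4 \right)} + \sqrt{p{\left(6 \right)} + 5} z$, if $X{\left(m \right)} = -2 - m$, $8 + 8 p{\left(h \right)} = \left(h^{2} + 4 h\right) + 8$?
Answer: $-2 + \frac{305 \sqrt{2}}{2} \approx 213.67$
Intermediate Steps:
$p{\left(h \right)} = \frac{h}{2} + \frac{h^{2}}{8}$ ($p{\left(h \right)} = -1 + \frac{\left(h^{2} + 4 h\right) + 8}{8} = -1 + \frac{8 + h^{2} + 4 h}{8} = -1 + \left(1 + \frac{h}{2} + \frac{h^{2}}{8}\right) = \frac{h}{2} + \frac{h^{2}}{8}$)
$V{\left(Y,g \right)} = -2$ ($V{\left(Y,g \right)} = \left(-2 - Y\right) + 1 Y = \left(-2 - Y\right) + Y = -2$)
$V{\left(-11,-4 \right)} + \sqrt{p{\left(6 \right)} + 5} z = -2 + \sqrt{\frac{1}{8} \cdot 6 \left(4 + 6\right) + 5} \cdot 61 = -2 + \sqrt{\frac{1}{8} \cdot 6 \cdot 10 + 5} \cdot 61 = -2 + \sqrt{\frac{15}{2} + 5} \cdot 61 = -2 + \sqrt{\frac{25}{2}} \cdot 61 = -2 + \frac{5 \sqrt{2}}{2} \cdot 61 = -2 + \frac{305 \sqrt{2}}{2}$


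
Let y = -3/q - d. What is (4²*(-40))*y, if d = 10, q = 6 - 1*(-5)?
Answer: 72320/11 ≈ 6574.5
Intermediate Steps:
q = 11 (q = 6 + 5 = 11)
y = -113/11 (y = -3/11 - 1*10 = (1/11)*(-3) - 10 = -3/11 - 10 = -113/11 ≈ -10.273)
(4²*(-40))*y = (4²*(-40))*(-113/11) = (16*(-40))*(-113/11) = -640*(-113/11) = 72320/11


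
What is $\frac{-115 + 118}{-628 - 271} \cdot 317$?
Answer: $- \frac{951}{899} \approx -1.0578$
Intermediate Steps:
$\frac{-115 + 118}{-628 - 271} \cdot 317 = \frac{3}{-899} \cdot 317 = 3 \left(- \frac{1}{899}\right) 317 = \left(- \frac{3}{899}\right) 317 = - \frac{951}{899}$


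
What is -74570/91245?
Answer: -14914/18249 ≈ -0.81725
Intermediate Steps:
-74570/91245 = -1*14914/18249 = -14914/18249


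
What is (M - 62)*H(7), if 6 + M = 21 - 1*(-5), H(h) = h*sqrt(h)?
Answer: -294*sqrt(7) ≈ -777.85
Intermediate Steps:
H(h) = h**(3/2)
M = 20 (M = -6 + (21 - 1*(-5)) = -6 + (21 + 5) = -6 + 26 = 20)
(M - 62)*H(7) = (20 - 62)*7**(3/2) = -294*sqrt(7)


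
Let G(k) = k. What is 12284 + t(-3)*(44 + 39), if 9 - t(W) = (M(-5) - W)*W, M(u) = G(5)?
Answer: 15023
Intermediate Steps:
M(u) = 5
t(W) = 9 - W*(5 - W) (t(W) = 9 - (5 - W)*W = 9 - W*(5 - W))
12284 + t(-3)*(44 + 39) = 12284 + (9 + (-3)**2 - 5*(-3))*(44 + 39) = 12284 + (9 + 9 + 15)*83 = 12284 + 33*83 = 12284 + 2739 = 15023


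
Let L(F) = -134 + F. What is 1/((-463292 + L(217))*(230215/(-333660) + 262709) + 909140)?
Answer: -22244/2706826636150675 ≈ -8.2177e-12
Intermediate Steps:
1/((-463292 + L(217))*(230215/(-333660) + 262709) + 909140) = 1/((-463292 + (-134 + 217))*(230215/(-333660) + 262709) + 909140) = 1/((-463292 + 83)*(230215*(-1/333660) + 262709) + 909140) = 1/(-463209*(-46043/66732 + 262709) + 909140) = 1/(-463209*17531050945/66732 + 909140) = 1/(-2706846859060835/22244 + 909140) = 1/(-2706826636150675/22244) = -22244/2706826636150675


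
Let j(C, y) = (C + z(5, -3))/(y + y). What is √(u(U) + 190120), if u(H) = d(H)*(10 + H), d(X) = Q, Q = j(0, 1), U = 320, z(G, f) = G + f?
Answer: 5*√7618 ≈ 436.41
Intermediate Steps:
j(C, y) = (2 + C)/(2*y) (j(C, y) = (C + (5 - 3))/(y + y) = (C + 2)/((2*y)) = (2 + C)*(1/(2*y)) = (2 + C)/(2*y))
Q = 1 (Q = (½)*(2 + 0)/1 = (½)*1*2 = 1)
d(X) = 1
u(H) = 10 + H (u(H) = 1*(10 + H) = 10 + H)
√(u(U) + 190120) = √((10 + 320) + 190120) = √(330 + 190120) = √190450 = 5*√7618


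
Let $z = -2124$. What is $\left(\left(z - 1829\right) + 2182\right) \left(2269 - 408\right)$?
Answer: $-3295831$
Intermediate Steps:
$\left(\left(z - 1829\right) + 2182\right) \left(2269 - 408\right) = \left(\left(-2124 - 1829\right) + 2182\right) \left(2269 - 408\right) = \left(\left(-2124 - 1829\right) + 2182\right) 1861 = \left(-3953 + 2182\right) 1861 = \left(-1771\right) 1861 = -3295831$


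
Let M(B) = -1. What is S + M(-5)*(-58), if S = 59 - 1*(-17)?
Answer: 134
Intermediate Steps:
S = 76 (S = 59 + 17 = 76)
S + M(-5)*(-58) = 76 - 1*(-58) = 76 + 58 = 134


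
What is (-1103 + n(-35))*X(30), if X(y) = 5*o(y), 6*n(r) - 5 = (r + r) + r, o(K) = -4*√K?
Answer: 67180*√30/3 ≈ 1.2265e+5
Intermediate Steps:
n(r) = ⅚ + r/2 (n(r) = ⅚ + ((r + r) + r)/6 = ⅚ + (2*r + r)/6 = ⅚ + (3*r)/6 = ⅚ + r/2)
X(y) = -20*√y (X(y) = 5*(-4*√y) = -20*√y)
(-1103 + n(-35))*X(30) = (-1103 + (⅚ + (½)*(-35)))*(-20*√30) = (-1103 + (⅚ - 35/2))*(-20*√30) = (-1103 - 50/3)*(-20*√30) = -(-67180)*√30/3 = 67180*√30/3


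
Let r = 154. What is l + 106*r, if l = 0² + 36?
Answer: 16360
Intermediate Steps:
l = 36 (l = 0 + 36 = 36)
l + 106*r = 36 + 106*154 = 36 + 16324 = 16360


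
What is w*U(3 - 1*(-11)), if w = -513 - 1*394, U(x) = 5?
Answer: -4535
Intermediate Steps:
w = -907 (w = -513 - 394 = -907)
w*U(3 - 1*(-11)) = -907*5 = -4535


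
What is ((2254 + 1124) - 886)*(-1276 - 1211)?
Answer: -6197604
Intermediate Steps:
((2254 + 1124) - 886)*(-1276 - 1211) = (3378 - 886)*(-2487) = 2492*(-2487) = -6197604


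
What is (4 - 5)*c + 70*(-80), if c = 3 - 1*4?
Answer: -5599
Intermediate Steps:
c = -1 (c = 3 - 4 = -1)
(4 - 5)*c + 70*(-80) = (4 - 5)*(-1) + 70*(-80) = -1*(-1) - 5600 = 1 - 5600 = -5599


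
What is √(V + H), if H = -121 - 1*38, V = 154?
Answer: I*√5 ≈ 2.2361*I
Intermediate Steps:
H = -159 (H = -121 - 38 = -159)
√(V + H) = √(154 - 159) = √(-5) = I*√5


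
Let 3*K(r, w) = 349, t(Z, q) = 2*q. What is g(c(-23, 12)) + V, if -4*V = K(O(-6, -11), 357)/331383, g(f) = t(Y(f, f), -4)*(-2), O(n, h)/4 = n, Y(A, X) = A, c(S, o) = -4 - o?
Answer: 63625187/3976596 ≈ 16.000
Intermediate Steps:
O(n, h) = 4*n
K(r, w) = 349/3 (K(r, w) = (⅓)*349 = 349/3)
g(f) = 16 (g(f) = (2*(-4))*(-2) = -8*(-2) = 16)
V = -349/3976596 (V = -349/(12*331383) = -¼*349/994149 = -349/3976596 ≈ -8.7764e-5)
g(c(-23, 12)) + V = 16 - 349/3976596 = 63625187/3976596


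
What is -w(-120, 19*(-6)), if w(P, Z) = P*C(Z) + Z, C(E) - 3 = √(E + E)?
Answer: 474 + 240*I*√57 ≈ 474.0 + 1812.0*I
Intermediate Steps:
C(E) = 3 + √2*√E (C(E) = 3 + √(E + E) = 3 + √(2*E) = 3 + √2*√E)
w(P, Z) = Z + P*(3 + √2*√Z) (w(P, Z) = P*(3 + √2*√Z) + Z = Z + P*(3 + √2*√Z))
-w(-120, 19*(-6)) = -(19*(-6) - 120*(3 + √2*√(19*(-6)))) = -(-114 - 120*(3 + √2*√(-114))) = -(-114 - 120*(3 + √2*(I*√114))) = -(-114 - 120*(3 + 2*I*√57)) = -(-114 + (-360 - 240*I*√57)) = -(-474 - 240*I*√57) = 474 + 240*I*√57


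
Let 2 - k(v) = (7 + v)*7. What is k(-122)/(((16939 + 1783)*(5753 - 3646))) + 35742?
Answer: 1409923753275/39447254 ≈ 35742.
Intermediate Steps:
k(v) = -47 - 7*v (k(v) = 2 - (7 + v)*7 = 2 - (49 + 7*v) = 2 + (-49 - 7*v) = -47 - 7*v)
k(-122)/(((16939 + 1783)*(5753 - 3646))) + 35742 = (-47 - 7*(-122))/(((16939 + 1783)*(5753 - 3646))) + 35742 = (-47 + 854)/((18722*2107)) + 35742 = 807/39447254 + 35742 = 1409923753275/39447254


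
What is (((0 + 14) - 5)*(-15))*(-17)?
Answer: 2295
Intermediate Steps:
(((0 + 14) - 5)*(-15))*(-17) = ((14 - 5)*(-15))*(-17) = (9*(-15))*(-17) = -135*(-17) = 2295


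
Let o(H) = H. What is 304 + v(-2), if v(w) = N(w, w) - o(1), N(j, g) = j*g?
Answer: 307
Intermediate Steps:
N(j, g) = g*j
v(w) = -1 + w² (v(w) = w*w - 1*1 = w² - 1 = -1 + w²)
304 + v(-2) = 304 + (-1 + (-2)²) = 304 + (-1 + 4) = 304 + 3 = 307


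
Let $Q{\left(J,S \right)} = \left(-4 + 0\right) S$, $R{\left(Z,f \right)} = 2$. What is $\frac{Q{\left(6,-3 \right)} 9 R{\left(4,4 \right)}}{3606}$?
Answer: $\frac{36}{601} \approx 0.0599$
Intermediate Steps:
$Q{\left(J,S \right)} = - 4 S$
$\frac{Q{\left(6,-3 \right)} 9 R{\left(4,4 \right)}}{3606} = \frac{\left(-4\right) \left(-3\right) 9 \cdot 2}{3606} = 12 \cdot 9 \cdot 2 \cdot \frac{1}{3606} = 108 \cdot 2 \cdot \frac{1}{3606} = 216 \cdot \frac{1}{3606} = \frac{36}{601}$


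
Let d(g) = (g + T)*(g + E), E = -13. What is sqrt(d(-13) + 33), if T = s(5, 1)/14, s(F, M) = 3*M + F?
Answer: 3*sqrt(1939)/7 ≈ 18.872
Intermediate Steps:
s(F, M) = F + 3*M
T = 4/7 (T = (5 + 3*1)/14 = (5 + 3)*(1/14) = 8*(1/14) = 4/7 ≈ 0.57143)
d(g) = (-13 + g)*(4/7 + g) (d(g) = (g + 4/7)*(g - 13) = (4/7 + g)*(-13 + g) = (-13 + g)*(4/7 + g))
sqrt(d(-13) + 33) = sqrt((-52/7 + (-13)**2 - 87/7*(-13)) + 33) = sqrt((-52/7 + 169 + 1131/7) + 33) = sqrt(2262/7 + 33) = sqrt(2493/7) = 3*sqrt(1939)/7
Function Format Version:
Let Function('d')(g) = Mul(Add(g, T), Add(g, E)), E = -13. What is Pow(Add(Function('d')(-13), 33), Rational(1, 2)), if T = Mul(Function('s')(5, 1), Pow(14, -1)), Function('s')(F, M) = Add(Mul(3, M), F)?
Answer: Mul(Rational(3, 7), Pow(1939, Rational(1, 2))) ≈ 18.872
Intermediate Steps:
Function('s')(F, M) = Add(F, Mul(3, M))
T = Rational(4, 7) (T = Mul(Add(5, Mul(3, 1)), Pow(14, -1)) = Mul(Add(5, 3), Rational(1, 14)) = Mul(8, Rational(1, 14)) = Rational(4, 7) ≈ 0.57143)
Function('d')(g) = Mul(Add(-13, g), Add(Rational(4, 7), g)) (Function('d')(g) = Mul(Add(g, Rational(4, 7)), Add(g, -13)) = Mul(Add(Rational(4, 7), g), Add(-13, g)) = Mul(Add(-13, g), Add(Rational(4, 7), g)))
Pow(Add(Function('d')(-13), 33), Rational(1, 2)) = Pow(Add(Add(Rational(-52, 7), Pow(-13, 2), Mul(Rational(-87, 7), -13)), 33), Rational(1, 2)) = Pow(Add(Add(Rational(-52, 7), 169, Rational(1131, 7)), 33), Rational(1, 2)) = Pow(Add(Rational(2262, 7), 33), Rational(1, 2)) = Pow(Rational(2493, 7), Rational(1, 2)) = Mul(Rational(3, 7), Pow(1939, Rational(1, 2)))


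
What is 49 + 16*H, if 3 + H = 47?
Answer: 753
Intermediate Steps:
H = 44 (H = -3 + 47 = 44)
49 + 16*H = 49 + 16*44 = 49 + 704 = 753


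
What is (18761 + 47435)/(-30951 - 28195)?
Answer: -33098/29573 ≈ -1.1192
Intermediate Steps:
(18761 + 47435)/(-30951 - 28195) = 66196/(-59146) = 66196*(-1/59146) = -33098/29573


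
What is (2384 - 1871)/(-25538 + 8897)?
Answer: -57/1849 ≈ -0.030827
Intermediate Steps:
(2384 - 1871)/(-25538 + 8897) = 513/(-16641) = 513*(-1/16641) = -57/1849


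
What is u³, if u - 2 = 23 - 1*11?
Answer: 2744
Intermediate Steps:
u = 14 (u = 2 + (23 - 1*11) = 2 + (23 - 11) = 2 + 12 = 14)
u³ = 14³ = 2744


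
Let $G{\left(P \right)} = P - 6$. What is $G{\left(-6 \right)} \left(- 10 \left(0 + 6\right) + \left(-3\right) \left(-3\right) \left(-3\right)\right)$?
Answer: $1044$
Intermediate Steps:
$G{\left(P \right)} = -6 + P$
$G{\left(-6 \right)} \left(- 10 \left(0 + 6\right) + \left(-3\right) \left(-3\right) \left(-3\right)\right) = \left(-6 - 6\right) \left(- 10 \left(0 + 6\right) + \left(-3\right) \left(-3\right) \left(-3\right)\right) = - 12 \left(\left(-10\right) 6 + 9 \left(-3\right)\right) = - 12 \left(-60 - 27\right) = \left(-12\right) \left(-87\right) = 1044$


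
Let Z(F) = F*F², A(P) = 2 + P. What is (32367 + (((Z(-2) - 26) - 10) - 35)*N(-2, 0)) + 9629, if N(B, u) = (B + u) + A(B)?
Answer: 42154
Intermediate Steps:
N(B, u) = 2 + u + 2*B (N(B, u) = (B + u) + (2 + B) = 2 + u + 2*B)
Z(F) = F³
(32367 + (((Z(-2) - 26) - 10) - 35)*N(-2, 0)) + 9629 = (32367 + ((((-2)³ - 26) - 10) - 35)*(2 + 0 + 2*(-2))) + 9629 = (32367 + (((-8 - 26) - 10) - 35)*(2 + 0 - 4)) + 9629 = (32367 + ((-34 - 10) - 35)*(-2)) + 9629 = (32367 + (-44 - 35)*(-2)) + 9629 = (32367 - 79*(-2)) + 9629 = (32367 + 158) + 9629 = 32525 + 9629 = 42154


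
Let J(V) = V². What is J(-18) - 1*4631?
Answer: -4307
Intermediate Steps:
J(-18) - 1*4631 = (-18)² - 1*4631 = 324 - 4631 = -4307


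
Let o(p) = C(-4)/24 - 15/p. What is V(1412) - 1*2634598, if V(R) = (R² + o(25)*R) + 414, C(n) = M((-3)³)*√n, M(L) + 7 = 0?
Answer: -3206436/5 - 2471*I/3 ≈ -6.4129e+5 - 823.67*I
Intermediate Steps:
M(L) = -7 (M(L) = -7 + 0 = -7)
C(n) = -7*√n
o(p) = -15/p - 7*I/12 (o(p) = -14*I/24 - 15/p = -14*I*(1/24) - 15/p = -7*I/12 - 15/p = -15/p - 7*I/12)
V(R) = 414 + R² + R*(-⅗ - 7*I/12) (V(R) = (R² + (-15/25 - 7*I/12)*R) + 414 = (R² + (-15*1/25 - 7*I/12)*R) + 414 = (R² + (-⅗ - 7*I/12)*R) + 414 = (R² + R*(-⅗ - 7*I/12)) + 414 = 414 + R² + R*(-⅗ - 7*I/12))
V(1412) - 1*2634598 = (414 + 1412² - 1/60*1412*(36 + 35*I)) - 1*2634598 = (414 + 1993744 + (-4236/5 - 2471*I/3)) - 2634598 = (9966554/5 - 2471*I/3) - 2634598 = -3206436/5 - 2471*I/3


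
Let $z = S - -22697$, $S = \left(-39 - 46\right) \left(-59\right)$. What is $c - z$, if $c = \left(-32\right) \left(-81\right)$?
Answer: $-25120$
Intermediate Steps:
$S = 5015$ ($S = \left(-85\right) \left(-59\right) = 5015$)
$c = 2592$
$z = 27712$ ($z = 5015 - -22697 = 5015 + 22697 = 27712$)
$c - z = 2592 - 27712 = -25120$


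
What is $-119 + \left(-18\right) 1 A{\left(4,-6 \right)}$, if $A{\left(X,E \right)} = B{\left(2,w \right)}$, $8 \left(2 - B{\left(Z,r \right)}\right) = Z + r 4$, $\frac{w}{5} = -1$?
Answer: $- \frac{391}{2} \approx -195.5$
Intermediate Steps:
$w = -5$ ($w = 5 \left(-1\right) = -5$)
$B{\left(Z,r \right)} = 2 - \frac{r}{2} - \frac{Z}{8}$ ($B{\left(Z,r \right)} = 2 - \frac{Z + r 4}{8} = 2 - \frac{Z + 4 r}{8} = 2 - \left(\frac{r}{2} + \frac{Z}{8}\right) = 2 - \frac{r}{2} - \frac{Z}{8}$)
$A{\left(X,E \right)} = \frac{17}{4}$ ($A{\left(X,E \right)} = 2 - - \frac{5}{2} - \frac{1}{4} = 2 + \frac{5}{2} - \frac{1}{4} = \frac{17}{4}$)
$-119 + \left(-18\right) 1 A{\left(4,-6 \right)} = -119 + \left(-18\right) 1 \cdot \frac{17}{4} = -119 - \frac{153}{2} = - \frac{391}{2}$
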